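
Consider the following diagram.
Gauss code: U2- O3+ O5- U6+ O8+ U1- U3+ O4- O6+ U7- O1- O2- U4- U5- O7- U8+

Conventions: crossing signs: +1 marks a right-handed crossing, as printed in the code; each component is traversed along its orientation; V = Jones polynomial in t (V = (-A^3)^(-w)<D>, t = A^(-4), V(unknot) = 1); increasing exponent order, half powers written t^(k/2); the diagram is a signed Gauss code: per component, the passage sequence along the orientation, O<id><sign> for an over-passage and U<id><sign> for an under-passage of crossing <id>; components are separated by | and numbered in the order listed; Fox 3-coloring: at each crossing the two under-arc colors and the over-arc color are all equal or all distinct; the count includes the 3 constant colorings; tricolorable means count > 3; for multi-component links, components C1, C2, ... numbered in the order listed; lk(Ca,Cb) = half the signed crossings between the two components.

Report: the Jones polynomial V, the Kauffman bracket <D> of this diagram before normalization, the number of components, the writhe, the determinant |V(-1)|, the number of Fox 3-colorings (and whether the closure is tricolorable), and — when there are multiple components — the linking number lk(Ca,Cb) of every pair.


Jones polynomial: V(t) = -t^-5 + t^-4 - t^-3 + 2t^-2 - t^-1 + 2 - t
<D> = -A^-10 + 2A^-6 - A^-2 + 2A^2 - A^6 + A^10 - A^14; writhe -2
components 1, writhe -2 (8 crossings)
3-colorings: 9 of 3^8, det 9 — tricolorable
note: w = -2 (over 8 crossings) is diagram-only; (-A^3)^(2) removes it from V


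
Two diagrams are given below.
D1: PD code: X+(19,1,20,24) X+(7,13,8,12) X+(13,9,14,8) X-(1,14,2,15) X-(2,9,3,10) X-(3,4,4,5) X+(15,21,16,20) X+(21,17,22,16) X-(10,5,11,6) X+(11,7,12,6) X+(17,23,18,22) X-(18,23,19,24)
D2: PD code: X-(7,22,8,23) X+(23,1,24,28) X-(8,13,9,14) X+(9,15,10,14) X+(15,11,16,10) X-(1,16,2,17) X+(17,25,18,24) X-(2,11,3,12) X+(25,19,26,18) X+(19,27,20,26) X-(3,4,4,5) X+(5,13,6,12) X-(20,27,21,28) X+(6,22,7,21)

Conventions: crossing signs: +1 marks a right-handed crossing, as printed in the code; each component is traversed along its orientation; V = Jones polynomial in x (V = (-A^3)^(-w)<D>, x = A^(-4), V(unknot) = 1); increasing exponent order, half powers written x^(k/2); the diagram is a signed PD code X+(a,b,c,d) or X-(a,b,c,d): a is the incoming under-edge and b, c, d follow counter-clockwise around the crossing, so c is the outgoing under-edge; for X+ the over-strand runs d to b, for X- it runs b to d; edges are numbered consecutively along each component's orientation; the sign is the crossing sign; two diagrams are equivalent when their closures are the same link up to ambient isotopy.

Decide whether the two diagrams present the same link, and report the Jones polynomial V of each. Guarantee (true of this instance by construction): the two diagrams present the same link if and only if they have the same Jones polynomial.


equivalent: yes
D1 (bracket -A^-10 + A^-6 + A^2; 12 crossings at w = +2): V = x + x^3 - x^4
V(D2) = x + x^3 - x^4  (w +2, c 14, <D> = -A^-10 + A^-6 + A^2)
key observation: one V(x) for all 2 diagrams — one class (guaranteed)


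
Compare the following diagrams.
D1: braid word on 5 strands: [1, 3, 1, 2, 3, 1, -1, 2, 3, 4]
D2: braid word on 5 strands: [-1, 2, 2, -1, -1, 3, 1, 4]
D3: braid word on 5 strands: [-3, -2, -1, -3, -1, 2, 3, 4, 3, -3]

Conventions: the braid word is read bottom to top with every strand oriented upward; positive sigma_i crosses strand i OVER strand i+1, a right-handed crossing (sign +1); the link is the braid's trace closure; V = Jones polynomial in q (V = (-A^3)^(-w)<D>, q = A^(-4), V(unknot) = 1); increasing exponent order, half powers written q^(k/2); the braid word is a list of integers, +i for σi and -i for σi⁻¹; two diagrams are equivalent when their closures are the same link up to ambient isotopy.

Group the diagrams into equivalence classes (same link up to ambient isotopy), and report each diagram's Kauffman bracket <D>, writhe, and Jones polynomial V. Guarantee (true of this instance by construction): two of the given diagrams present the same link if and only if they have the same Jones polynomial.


equivalence classes: {D1} | {D2} | {D3}
D1 (bracket A^-8 - A^-4 + 2 - A^4 + 2A^8 + A^16; 10 crossings at w = +8): V = q^2 + 2q^4 - q^5 + 2q^6 - q^7 + q^8
V(D2) = q^-2 + 2 + q^2  (w +2, c 8, <D> = A^-2 + 2A^6 + A^14)
V(D3) = q^-3 + q^-2 + q^-1 + 1  (w -2, c 10, <D> = A^-6 + A^-2 + A^2 + A^6)
observation: 3 values of V(q) split the 3 diagrams


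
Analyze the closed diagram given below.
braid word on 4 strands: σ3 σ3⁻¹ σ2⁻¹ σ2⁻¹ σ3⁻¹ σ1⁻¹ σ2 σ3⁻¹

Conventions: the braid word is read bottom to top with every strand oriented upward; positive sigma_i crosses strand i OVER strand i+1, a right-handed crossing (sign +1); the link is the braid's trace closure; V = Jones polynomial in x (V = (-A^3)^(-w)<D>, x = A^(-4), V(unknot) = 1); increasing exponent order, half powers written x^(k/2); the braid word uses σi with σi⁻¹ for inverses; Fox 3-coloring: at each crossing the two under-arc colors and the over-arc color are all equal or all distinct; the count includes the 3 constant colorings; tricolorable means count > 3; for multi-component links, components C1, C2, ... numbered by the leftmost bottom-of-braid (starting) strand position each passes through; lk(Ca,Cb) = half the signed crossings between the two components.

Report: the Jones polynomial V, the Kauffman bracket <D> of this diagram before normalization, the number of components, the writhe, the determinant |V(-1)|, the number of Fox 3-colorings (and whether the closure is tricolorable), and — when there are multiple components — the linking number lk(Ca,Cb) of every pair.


V = -x^(-9/2) - x^(-5/2) + x^(-3/2) - x^(-1/2)
<D> = -A^-10 + A^-6 - A^-2 - A^6 (w = -4)
2 components over 8 crossings, w = -4
lk(C1,C2): -2
3 Fox colorings among 3^8, |V(-1)| = 4: not tricolorable
why: w = -4 shifts under R1 moves; the (-A^3)^(4) factor cancels that in V


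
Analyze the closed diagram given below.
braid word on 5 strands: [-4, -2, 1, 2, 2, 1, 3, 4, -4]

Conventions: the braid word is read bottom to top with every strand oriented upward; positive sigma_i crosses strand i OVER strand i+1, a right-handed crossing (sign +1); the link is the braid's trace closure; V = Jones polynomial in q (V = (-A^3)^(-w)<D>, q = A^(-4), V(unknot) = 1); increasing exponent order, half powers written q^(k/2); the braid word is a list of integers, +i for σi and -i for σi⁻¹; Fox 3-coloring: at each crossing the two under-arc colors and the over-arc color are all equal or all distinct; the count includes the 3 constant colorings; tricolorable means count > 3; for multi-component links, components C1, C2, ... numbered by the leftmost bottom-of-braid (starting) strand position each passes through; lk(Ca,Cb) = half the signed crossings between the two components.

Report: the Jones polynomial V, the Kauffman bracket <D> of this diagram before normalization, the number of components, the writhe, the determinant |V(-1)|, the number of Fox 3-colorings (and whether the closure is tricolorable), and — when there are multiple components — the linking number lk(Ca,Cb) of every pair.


V(q) = -q^(1/2) + q^(3/2) - q^(5/2) - q^(9/2)
bracket: A^-9 + A^-1 - A^3 + A^7, w = +3
2 components, writhe +3, over 9 crossings
lk(C1,C2) = +2
det 4, colorings 3 of 3^9 — not tricolorable
observation: w = +3 shifts under R1 moves; the (-A^3)^(-3) factor cancels that in V


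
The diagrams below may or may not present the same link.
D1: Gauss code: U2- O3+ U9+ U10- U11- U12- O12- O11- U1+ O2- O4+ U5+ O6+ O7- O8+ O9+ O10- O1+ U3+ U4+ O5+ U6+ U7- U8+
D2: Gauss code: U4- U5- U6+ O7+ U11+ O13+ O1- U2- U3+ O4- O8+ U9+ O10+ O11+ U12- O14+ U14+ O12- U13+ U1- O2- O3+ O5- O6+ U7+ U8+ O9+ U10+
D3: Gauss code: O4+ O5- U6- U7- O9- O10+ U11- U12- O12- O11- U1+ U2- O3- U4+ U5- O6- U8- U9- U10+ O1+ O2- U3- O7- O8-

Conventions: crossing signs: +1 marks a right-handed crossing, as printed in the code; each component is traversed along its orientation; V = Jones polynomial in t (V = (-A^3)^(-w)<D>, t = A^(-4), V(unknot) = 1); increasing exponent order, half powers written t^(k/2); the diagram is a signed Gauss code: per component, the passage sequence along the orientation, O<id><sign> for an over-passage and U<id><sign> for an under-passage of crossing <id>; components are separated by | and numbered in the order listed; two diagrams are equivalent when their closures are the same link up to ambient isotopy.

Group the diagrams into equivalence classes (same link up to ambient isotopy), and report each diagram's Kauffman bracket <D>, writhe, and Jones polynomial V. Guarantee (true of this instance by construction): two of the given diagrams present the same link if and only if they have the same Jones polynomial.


equivalence classes: {D1, D2} | {D3}
D1 (bracket -A^-18 + A^-14 - A^-10 + 2A^-6 - A^-2 + A^2; 12 crossings at w = +2): V = t - t^2 + 2t^3 - t^4 + t^5 - t^6
V(D2) = t - t^2 + 2t^3 - t^4 + t^5 - t^6  (w +4, c 14, <D> = -A^-12 + A^-8 - A^-4 + 2 - A^4 + A^8)
D3 (bracket A^-14 + A^-6 - A^-2; 12 crossings at w = -6): V = -t^-4 + t^-3 + t^-1
key observation: comparing 3 Jones polynomials yields 2 groups


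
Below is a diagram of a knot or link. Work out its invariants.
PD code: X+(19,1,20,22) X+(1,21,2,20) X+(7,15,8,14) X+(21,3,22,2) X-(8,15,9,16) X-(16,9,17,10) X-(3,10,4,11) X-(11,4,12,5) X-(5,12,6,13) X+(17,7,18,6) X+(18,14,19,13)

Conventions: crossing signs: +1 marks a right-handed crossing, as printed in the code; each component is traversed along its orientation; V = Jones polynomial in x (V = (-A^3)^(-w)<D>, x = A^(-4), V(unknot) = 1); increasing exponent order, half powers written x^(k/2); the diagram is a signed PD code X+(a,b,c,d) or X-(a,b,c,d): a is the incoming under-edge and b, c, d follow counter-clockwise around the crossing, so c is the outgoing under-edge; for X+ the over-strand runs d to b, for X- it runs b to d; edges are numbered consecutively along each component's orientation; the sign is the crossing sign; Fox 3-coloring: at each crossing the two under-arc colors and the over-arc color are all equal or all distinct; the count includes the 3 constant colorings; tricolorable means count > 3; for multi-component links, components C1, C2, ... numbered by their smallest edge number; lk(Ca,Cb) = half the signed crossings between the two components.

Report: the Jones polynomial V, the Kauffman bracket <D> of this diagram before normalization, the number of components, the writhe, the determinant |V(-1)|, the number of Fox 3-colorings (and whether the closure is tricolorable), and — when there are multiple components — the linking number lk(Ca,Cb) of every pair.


Jones polynomial: V(x) = -x^-3 + x^-2 - x^-1 + 3 - x + x^2 - x^3
<D> = A^-9 - A^-5 + A^-1 - 3A^3 + A^7 - A^11 + A^15; writhe +1
components 1, writhe +1 (11 crossings)
3-colorings: 27 of 3^11, det 9 — tricolorable
note: palindromic: swapping x for 1/x fixes V


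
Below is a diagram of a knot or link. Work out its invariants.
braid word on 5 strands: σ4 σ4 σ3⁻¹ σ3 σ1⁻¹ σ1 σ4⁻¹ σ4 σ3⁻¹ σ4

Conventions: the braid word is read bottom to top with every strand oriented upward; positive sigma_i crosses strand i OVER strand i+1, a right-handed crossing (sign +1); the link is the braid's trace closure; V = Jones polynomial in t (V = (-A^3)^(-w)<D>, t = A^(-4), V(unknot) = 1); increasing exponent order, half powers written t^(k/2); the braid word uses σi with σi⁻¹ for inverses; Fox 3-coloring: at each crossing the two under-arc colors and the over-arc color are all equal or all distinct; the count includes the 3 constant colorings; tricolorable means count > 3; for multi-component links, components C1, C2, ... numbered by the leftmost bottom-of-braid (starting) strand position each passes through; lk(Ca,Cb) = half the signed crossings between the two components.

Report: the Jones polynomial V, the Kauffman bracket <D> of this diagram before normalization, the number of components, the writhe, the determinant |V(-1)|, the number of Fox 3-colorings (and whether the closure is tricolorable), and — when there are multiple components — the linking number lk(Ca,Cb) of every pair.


Jones polynomial: V(t) = 1 + 2t + 2t^2 + t^3 - t^4 - t^5
<D> = -A^-14 - A^-10 + A^-6 + 2A^-2 + 2A^2 + A^6; writhe +2
components 3, writhe +2 (10 crossings)
linking number lk(C1,C2) = 0
lk(C1,C3): 0
lk(C2,C3) = 0
3-colorings: 81 of 3^11, det 0 — tricolorable
note: w = +2 (over 10 crossings) is diagram-only; (-A^3)^(-2) removes it from V


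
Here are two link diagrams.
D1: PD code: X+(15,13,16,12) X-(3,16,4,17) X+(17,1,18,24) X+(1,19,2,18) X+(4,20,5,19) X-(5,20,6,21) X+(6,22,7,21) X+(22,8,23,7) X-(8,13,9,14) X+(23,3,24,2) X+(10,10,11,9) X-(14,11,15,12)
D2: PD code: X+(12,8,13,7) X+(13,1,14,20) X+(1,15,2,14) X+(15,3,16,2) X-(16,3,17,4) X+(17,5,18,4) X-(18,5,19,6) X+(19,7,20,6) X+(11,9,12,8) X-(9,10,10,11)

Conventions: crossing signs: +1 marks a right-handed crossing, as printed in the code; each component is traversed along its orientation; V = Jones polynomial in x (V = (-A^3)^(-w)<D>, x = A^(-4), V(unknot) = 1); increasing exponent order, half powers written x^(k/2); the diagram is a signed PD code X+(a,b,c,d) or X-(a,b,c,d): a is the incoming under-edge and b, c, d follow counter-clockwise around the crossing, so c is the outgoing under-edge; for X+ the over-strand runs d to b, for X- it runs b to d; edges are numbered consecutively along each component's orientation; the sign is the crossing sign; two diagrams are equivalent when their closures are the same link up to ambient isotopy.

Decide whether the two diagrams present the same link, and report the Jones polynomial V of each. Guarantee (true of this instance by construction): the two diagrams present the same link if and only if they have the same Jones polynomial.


same link: no
V(D1) = x - x^2 + 2x^3 - x^4 + x^5 - x^6  [12 crossings, <D> = -A^-12 + A^-8 - A^-4 + 2 - A^4 + A^8, w = +4]
V(D2) = x + x^3 - x^4  [10 crossings, <D> = -A^-4 + 1 + A^8, w = +4]
insight: 2 values of V(x) split the 2 diagrams


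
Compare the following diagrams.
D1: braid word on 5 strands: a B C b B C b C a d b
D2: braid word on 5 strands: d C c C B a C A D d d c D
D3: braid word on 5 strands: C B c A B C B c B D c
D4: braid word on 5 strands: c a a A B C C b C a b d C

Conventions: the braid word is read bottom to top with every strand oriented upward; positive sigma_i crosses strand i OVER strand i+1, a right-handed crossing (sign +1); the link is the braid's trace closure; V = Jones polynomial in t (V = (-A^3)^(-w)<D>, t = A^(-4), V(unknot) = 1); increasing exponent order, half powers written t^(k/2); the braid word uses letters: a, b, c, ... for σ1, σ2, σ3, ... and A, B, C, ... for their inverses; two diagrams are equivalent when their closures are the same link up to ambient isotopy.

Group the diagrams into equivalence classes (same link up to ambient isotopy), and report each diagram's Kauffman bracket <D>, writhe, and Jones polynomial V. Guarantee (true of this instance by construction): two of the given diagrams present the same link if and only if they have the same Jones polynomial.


equivalence classes: {D1, D4} | {D2} | {D3}
D1 (bracket A^-3 - A + 2A^5 - A^9 + 2A^13 - A^17; 11 crossings at w = +1): V = t^(-7/2) - 2t^(-5/2) + t^(-3/2) - 2t^(-1/2) + t^(1/2) - t^(3/2)
V(D2) = -t^(-1/2) - t^(1/2)  (w -1, c 13, <D> = A^-5 + A^-1)
V(D3) = t^(-9/2) - t^(-5/2) - t^(-3/2) - t^(-1/2)  [11 crossings, <D> = A^-13 + A^-9 + A^-5 - A^3, w = -5]
D4 (bracket A^-3 - A + 2A^5 - A^9 + 2A^13 - A^17; 13 crossings at w = +1): V = t^(-7/2) - 2t^(-5/2) + t^(-3/2) - 2t^(-1/2) + t^(1/2) - t^(3/2)
observation: V(t) takes 3 values over 4 diagrams, fixing the grouping


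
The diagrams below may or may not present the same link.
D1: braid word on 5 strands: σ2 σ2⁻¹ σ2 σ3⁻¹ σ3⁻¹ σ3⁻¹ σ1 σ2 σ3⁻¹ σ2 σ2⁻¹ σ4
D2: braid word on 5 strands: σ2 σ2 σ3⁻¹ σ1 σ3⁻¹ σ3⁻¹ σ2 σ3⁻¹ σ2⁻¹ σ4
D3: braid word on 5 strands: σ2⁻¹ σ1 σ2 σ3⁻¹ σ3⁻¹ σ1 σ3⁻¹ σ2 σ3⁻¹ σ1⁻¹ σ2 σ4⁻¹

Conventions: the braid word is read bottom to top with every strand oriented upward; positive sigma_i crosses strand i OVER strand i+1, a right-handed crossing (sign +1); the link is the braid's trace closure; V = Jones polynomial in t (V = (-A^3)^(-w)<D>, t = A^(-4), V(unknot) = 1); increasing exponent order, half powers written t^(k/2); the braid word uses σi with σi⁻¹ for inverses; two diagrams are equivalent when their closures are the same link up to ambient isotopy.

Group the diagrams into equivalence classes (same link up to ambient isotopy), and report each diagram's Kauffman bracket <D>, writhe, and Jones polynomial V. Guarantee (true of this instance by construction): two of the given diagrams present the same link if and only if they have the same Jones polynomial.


equivalence classes: {D1, D2, D3}
D1 (bracket A^-4 - 1 + 2A^4 - 2A^8 + 2A^12 - 2A^16 + A^20; 12 crossings at w = 0): V = t^-5 - 2t^-4 + 2t^-3 - 2t^-2 + 2t^-1 - 1 + t
D2 (bracket A^-4 - 1 + 2A^4 - 2A^8 + 2A^12 - 2A^16 + A^20; 10 crossings at w = 0): V = t^-5 - 2t^-4 + 2t^-3 - 2t^-2 + 2t^-1 - 1 + t
D3 (bracket A^-10 - A^-6 + 2A^-2 - 2A^2 + 2A^6 - 2A^10 + A^14; 12 crossings at w = -2): V = t^-5 - 2t^-4 + 2t^-3 - 2t^-2 + 2t^-1 - 1 + t
key observation: all 3 diagrams share one V(t), hence one class


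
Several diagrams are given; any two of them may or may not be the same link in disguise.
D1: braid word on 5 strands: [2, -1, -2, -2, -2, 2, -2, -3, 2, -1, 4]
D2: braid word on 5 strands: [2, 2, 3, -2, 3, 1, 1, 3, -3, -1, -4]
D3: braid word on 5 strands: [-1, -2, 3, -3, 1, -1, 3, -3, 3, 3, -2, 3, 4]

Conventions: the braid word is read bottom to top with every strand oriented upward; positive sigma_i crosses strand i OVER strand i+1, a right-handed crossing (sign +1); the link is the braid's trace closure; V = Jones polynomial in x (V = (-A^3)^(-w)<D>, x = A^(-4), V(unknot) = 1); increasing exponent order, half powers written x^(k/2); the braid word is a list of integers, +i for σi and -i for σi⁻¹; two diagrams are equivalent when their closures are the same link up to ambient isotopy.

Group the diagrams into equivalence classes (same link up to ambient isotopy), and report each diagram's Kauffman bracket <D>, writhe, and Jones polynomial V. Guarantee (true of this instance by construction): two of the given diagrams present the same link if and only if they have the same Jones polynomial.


classes: {D1} | {D2} | {D3}
V(D1) = -x^(-9/2) - x^(-5/2) + x^(-3/2) - x^(-1/2)  [11 crossings, <D> = A^-7 - A^-3 + A + A^9, w = -3]
D2 (bracket A^-9 + A^-1 - A^3 + A^7; 11 crossings at w = +3): V = -x^(1/2) + x^(3/2) - x^(5/2) - x^(9/2)
V(D3) = -x^(-3/2) + x^(-1/2) - 2x^(1/2) + x^(3/2) - 2x^(5/2) + x^(7/2)  (w +1, c 13, <D> = -A^-11 + 2A^-7 - A^-3 + 2A - A^5 + A^9)
insight: comparing 3 Jones polynomials yields 3 groups


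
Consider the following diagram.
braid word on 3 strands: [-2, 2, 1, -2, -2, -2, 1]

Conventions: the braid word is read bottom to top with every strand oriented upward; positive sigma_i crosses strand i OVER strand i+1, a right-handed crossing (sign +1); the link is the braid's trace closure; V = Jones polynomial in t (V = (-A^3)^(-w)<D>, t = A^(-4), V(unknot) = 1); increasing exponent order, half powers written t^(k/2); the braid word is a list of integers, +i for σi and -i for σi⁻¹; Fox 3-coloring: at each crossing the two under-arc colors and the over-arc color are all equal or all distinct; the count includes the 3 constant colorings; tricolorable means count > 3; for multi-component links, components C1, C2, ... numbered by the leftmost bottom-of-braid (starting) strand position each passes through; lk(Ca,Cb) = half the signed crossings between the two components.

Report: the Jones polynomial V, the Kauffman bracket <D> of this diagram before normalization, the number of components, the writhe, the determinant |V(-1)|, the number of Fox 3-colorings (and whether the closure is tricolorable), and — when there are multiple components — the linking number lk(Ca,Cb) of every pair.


V(t) = t^(-7/2) - t^(-5/2) + t^(-3/2) - 2t^(-1/2) - t^(3/2)
bracket: A^-9 + 2A^-1 - A^3 + A^7 - A^11, w = -1
2 components, writhe -1, over 7 crossings
lk(C1,C2) = +1
det 6, colorings 9 of 3^7 — tricolorable
observation: w = -1 shifts under R1 moves; the (-A^3)^(1) factor cancels that in V


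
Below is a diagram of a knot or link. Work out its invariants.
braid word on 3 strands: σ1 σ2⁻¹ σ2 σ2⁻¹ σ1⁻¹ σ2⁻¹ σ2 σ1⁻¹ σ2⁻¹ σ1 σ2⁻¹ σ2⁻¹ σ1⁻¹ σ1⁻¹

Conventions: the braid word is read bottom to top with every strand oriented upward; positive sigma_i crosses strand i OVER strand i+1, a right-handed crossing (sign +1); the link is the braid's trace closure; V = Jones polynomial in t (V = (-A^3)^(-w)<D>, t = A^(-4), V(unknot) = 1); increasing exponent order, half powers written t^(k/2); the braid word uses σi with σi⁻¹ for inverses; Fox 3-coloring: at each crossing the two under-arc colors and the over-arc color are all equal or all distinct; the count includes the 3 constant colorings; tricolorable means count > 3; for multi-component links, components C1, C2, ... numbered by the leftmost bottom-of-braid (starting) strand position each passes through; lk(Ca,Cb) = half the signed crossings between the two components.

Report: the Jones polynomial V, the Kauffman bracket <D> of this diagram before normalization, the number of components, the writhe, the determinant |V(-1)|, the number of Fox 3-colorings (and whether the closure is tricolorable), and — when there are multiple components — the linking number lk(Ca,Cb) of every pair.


V = t^-8 - t^-7 + 2t^-6 - t^-5 + 2t^-4 + t^-2
<D> = A^-10 + 2A^-2 - A^2 + 2A^6 - A^10 + A^14 (w = -6)
3 components over 14 crossings, w = -6
lk(C1,C2): 0
lk(C1,C3) = -1
linking number lk(C2,C3) = -2
3 Fox colorings among 3^14, |V(-1)| = 8: not tricolorable
why: summing lk over 3 pairs gives -3


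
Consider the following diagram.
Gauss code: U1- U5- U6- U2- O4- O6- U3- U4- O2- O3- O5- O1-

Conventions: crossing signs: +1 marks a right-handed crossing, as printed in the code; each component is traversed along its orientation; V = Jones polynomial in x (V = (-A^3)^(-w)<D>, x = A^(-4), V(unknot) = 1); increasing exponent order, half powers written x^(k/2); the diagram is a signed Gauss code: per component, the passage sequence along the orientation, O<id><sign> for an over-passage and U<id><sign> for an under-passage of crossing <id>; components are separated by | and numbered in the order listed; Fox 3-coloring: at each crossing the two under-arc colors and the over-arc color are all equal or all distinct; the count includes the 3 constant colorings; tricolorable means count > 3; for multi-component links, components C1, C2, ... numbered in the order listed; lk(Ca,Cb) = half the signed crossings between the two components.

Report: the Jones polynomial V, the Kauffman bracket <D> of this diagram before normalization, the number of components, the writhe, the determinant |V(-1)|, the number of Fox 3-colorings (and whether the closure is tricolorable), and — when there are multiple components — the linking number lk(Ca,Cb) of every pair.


V(x) = -x^-4 + x^-3 + x^-1
bracket: A^-14 + A^-6 - A^-2, w = -6
1 component, writhe -6, over 6 crossings
det 3, colorings 9 of 3^6 — tricolorable
observation: |V(-1)| = 3: so tricolorable, since 3 divides 3


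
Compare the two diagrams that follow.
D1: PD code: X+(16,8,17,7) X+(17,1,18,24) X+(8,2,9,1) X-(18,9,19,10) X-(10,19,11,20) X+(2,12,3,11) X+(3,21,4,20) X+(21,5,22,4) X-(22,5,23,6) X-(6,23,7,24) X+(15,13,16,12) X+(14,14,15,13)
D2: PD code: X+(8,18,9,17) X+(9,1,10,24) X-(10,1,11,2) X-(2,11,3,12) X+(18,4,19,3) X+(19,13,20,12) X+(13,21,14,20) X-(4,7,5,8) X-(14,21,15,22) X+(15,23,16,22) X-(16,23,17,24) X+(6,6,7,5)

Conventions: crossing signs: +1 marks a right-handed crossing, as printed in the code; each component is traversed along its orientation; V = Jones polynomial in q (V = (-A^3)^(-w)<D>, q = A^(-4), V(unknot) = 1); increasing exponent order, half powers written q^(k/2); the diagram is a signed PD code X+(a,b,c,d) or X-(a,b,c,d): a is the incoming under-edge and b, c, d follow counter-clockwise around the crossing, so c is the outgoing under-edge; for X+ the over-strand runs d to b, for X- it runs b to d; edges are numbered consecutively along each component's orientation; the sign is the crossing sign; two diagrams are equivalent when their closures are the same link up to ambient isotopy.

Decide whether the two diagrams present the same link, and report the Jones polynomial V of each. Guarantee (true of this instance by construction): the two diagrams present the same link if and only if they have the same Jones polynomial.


equivalent: yes
V(D1) = 1  (w +4, c 12, <D> = A^12)
V(D2) = 1  (w +2, c 12, <D> = A^6)
why: one V(q) for all 2 diagrams — one class (guaranteed)


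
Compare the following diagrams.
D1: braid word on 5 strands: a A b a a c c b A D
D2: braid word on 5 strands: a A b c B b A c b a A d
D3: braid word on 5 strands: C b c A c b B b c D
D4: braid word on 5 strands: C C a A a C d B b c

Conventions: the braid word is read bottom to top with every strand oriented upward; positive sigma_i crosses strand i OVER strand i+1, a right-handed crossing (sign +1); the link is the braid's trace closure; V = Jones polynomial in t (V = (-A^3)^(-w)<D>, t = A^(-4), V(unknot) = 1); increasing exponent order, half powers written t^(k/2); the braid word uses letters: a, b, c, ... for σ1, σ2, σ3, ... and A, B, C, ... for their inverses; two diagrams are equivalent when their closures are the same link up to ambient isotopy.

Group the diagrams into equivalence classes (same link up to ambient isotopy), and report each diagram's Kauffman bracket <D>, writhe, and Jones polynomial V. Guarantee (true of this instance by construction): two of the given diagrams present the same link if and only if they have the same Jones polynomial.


classes: {D1} | {D2, D3} | {D4}
V(D1) = t - t^2 + 2t^3 - t^4 + 2t^5 + t^7  [10 crossings, <D> = A^-16 + 2A^-8 - A^-4 + 2 - A^4 + A^8, w = +4]
V(D2) = t + 2t^3 + t^5  (w +4, c 12, <D> = A^-8 + 2 + A^8)
V(D3) = t + 2t^3 + t^5  (w +2, c 10, <D> = A^-14 + 2A^-6 + A^2)
D4 (bracket 1 + A^4 + A^8 + A^12; 10 crossings at w = 0): V = t^-3 + t^-2 + t^-1 + 1
insight: V(t) takes 3 values over 4 diagrams, fixing the grouping


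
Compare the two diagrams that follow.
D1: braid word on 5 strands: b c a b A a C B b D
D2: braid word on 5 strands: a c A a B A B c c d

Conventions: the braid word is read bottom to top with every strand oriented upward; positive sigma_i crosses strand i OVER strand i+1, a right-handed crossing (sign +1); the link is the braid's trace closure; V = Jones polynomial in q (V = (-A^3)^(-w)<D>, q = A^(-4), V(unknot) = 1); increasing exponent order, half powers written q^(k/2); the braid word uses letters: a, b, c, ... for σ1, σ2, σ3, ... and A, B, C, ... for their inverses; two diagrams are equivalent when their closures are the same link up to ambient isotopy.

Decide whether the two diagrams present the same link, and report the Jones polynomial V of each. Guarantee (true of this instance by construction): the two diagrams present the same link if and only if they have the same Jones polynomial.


equivalent: no
D1 (bracket A^6; 10 crossings at w = +2): V = 1
V(D2) = q + q^3 - q^4  [10 crossings, <D> = -A^-10 + A^-6 + A^2, w = +2]
observation: 2 classes among 2 diagrams; unequal V(q) rules out equality


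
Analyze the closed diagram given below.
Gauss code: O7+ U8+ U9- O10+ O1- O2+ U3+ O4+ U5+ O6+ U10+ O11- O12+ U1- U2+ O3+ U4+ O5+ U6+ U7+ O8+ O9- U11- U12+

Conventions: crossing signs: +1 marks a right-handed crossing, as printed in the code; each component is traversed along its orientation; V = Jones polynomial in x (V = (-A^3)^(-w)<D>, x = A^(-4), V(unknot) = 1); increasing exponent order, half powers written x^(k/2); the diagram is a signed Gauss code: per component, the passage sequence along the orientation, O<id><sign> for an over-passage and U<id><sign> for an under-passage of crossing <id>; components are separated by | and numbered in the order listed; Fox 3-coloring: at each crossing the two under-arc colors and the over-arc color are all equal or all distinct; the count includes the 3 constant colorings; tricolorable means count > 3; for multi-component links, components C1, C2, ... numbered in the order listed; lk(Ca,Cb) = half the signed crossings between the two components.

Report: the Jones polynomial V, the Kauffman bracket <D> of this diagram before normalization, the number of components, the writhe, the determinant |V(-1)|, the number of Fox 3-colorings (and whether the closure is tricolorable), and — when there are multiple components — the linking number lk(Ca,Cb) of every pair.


V = x^2 + x^4 - x^5 + x^6 - x^7
<D> = -A^-10 + A^-6 - A^-2 + A^2 + A^10 (w = +6)
1 component over 12 crossings, w = +6
3 Fox colorings among 3^12, |V(-1)| = 5: not tricolorable
why: |V(-1)| = 5: so not tricolorable, since 3 does not divide 5


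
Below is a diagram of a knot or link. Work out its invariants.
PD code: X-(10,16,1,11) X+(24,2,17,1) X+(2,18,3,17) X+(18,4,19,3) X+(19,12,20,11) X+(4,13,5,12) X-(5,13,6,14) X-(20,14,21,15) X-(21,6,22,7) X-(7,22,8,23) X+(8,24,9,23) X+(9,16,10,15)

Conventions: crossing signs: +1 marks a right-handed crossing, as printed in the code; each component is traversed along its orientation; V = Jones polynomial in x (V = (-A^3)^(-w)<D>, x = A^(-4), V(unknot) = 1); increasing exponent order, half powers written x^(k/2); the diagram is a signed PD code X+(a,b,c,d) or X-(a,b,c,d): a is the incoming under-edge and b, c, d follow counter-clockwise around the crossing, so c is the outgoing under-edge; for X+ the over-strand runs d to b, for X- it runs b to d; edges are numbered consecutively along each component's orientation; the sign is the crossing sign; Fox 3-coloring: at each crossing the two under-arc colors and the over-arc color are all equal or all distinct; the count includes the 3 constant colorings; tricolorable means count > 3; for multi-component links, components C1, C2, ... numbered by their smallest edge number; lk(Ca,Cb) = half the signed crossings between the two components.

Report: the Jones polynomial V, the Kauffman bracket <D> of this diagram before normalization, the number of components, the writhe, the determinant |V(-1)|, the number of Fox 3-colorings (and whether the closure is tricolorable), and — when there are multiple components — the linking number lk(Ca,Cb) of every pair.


Jones polynomial: V(x) = 1 + x + x^2 + x^3
<D> = A^-6 + A^-2 + A^2 + A^6; writhe +2
components 3, writhe +2 (12 crossings)
linking number lk(C1,C2) = 0
lk(C1,C3): +1
lk(C2,C3) = 0
3-colorings: 9 of 3^13, det 0 — tricolorable
note: the span of V is 3, within the link bound 12 + 3 - 1


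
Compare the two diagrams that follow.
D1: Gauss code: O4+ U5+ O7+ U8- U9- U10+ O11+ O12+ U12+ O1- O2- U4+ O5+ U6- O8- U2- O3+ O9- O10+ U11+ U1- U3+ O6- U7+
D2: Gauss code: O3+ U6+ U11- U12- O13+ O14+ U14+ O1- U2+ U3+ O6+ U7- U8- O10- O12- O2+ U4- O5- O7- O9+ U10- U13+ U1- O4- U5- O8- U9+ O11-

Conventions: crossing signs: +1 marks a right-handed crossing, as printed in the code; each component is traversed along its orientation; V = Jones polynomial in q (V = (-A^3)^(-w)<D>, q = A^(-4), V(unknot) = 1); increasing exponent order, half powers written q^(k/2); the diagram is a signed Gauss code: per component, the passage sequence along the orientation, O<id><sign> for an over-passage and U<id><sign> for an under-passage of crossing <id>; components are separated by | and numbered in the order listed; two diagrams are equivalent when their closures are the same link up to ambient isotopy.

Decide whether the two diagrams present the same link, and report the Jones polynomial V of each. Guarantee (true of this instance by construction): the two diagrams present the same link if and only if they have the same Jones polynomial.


same link: no
V(D1) = -q^-3 + 2q^-2 - 2q^-1 + 3 - 2q + 2q^2 - q^3  [12 crossings, <D> = -A^-6 + 2A^-2 - 2A^2 + 3A^6 - 2A^10 + 2A^14 - A^18, w = +2]
V(D2) = -q^-4 + q^-3 + q^-1  (w -2, c 14, <D> = A^-2 + A^6 - A^10)
note: comparing 2 Jones polynomials yields 2 groups


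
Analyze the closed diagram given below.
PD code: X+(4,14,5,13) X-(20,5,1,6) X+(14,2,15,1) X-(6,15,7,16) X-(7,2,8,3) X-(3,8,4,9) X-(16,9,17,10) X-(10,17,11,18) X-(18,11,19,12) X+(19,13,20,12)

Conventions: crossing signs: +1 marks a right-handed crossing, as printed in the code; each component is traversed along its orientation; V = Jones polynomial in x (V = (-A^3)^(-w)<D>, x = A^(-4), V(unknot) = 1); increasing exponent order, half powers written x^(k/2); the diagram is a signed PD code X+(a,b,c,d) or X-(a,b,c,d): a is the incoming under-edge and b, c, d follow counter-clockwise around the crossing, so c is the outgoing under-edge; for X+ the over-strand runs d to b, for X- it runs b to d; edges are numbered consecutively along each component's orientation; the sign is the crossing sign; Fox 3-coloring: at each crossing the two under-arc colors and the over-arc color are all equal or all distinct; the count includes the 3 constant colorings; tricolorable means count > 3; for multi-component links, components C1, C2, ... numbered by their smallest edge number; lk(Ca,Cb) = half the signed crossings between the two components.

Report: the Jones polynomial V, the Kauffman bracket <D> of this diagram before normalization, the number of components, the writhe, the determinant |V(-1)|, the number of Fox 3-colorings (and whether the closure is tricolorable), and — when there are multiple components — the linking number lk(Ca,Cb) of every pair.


Jones polynomial: V(x) = x^-7 - 2x^-6 + 2x^-5 - 3x^-4 + 3x^-3 - 2x^-2 + 2x^-1
<D> = 2A^-8 - 2A^-4 + 3 - 3A^4 + 2A^8 - 2A^12 + A^16; writhe -4
components 1, writhe -4 (10 crossings)
3-colorings: 9 of 3^10, det 15 — tricolorable
note: the span of V is 6, forcing >= 6 crossings in any diagram


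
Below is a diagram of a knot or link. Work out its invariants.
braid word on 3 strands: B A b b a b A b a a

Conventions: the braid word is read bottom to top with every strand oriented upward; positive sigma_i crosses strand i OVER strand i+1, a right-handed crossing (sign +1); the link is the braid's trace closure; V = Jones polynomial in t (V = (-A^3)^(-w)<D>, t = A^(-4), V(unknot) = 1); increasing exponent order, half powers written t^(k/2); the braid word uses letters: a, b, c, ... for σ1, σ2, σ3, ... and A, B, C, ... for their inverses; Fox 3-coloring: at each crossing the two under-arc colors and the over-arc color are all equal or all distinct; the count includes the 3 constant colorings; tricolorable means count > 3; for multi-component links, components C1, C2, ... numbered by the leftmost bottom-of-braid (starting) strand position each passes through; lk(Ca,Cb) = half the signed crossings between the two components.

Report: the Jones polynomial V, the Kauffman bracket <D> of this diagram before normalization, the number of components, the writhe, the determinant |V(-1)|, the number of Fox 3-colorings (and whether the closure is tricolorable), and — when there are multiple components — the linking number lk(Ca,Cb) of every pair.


Jones polynomial: V(t) = t + t^3 - t^4
<D> = -A^-4 + 1 + A^8; writhe +4
components 1, writhe +4 (10 crossings)
3-colorings: 9 of 3^10, det 3 — tricolorable
note: w = +4 (over 10 crossings) is diagram-only; (-A^3)^(-4) removes it from V


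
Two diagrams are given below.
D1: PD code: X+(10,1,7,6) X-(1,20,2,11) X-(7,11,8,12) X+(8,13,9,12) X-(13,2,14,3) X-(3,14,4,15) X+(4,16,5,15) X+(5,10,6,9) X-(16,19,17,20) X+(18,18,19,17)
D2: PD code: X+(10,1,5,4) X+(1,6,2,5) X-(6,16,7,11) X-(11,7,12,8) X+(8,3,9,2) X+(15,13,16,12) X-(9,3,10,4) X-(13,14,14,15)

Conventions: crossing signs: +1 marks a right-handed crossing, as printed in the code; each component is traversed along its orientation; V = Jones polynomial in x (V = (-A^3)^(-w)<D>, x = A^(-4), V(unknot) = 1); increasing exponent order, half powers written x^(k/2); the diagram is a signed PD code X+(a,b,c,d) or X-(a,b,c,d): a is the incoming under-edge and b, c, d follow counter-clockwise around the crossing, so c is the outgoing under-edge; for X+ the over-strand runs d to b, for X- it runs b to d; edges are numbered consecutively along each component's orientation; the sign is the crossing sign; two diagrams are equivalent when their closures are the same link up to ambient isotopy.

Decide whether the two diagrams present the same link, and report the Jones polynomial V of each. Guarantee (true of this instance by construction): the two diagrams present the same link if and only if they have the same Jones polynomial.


same link: yes
V(D1) = x^-2 + 2 + x^2  [10 crossings, <D> = A^-8 + 2 + A^8, w = 0]
V(D2) = x^-2 + 2 + x^2  [8 crossings, <D> = A^-8 + 2 + A^8, w = 0]
insight: Reidemeister moves carry D1 (10 crossings) to D2 (8)


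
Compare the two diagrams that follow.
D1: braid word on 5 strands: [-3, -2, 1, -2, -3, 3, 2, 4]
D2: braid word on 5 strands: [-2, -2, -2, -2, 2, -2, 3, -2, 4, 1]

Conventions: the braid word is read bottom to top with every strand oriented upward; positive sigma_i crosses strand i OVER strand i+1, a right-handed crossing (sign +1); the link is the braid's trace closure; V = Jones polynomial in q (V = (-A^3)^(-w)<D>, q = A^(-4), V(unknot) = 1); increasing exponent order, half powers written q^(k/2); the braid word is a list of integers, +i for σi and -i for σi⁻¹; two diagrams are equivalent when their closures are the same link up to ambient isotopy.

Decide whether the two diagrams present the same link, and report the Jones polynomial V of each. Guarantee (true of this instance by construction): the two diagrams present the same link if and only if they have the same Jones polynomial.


equivalent: no
V(D1) = 1  (w 0, c 8, <D> = 1)
V(D2) = -q^-7 + q^-6 - q^-5 + q^-4 + q^-2  [10 crossings, <D> = A^2 + A^10 - A^14 + A^18 - A^22, w = -2]
key observation: V(q) takes 2 values over 2 diagrams, fixing the grouping


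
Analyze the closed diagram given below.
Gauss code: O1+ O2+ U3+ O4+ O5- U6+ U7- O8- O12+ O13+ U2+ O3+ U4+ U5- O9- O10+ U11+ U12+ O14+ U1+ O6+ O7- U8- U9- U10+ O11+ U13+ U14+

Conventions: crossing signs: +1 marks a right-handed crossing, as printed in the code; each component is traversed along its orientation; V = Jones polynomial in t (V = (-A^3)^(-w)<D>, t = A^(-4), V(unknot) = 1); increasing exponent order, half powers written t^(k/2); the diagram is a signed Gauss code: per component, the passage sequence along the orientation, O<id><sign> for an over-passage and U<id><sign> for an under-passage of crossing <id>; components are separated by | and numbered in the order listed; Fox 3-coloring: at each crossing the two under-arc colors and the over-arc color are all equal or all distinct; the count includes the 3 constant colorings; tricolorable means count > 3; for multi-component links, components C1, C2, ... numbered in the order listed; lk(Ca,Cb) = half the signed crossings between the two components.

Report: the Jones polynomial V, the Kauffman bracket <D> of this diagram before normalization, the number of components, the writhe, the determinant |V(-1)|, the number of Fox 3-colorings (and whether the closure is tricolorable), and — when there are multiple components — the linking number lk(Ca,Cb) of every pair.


V = t^2 + 2t^4 - 2t^5 + t^6 - 2t^7 + t^8
<D> = A^-14 - 2A^-10 + A^-6 - 2A^-2 + 2A^2 + A^10 (w = +6)
1 component over 14 crossings, w = +6
27 Fox colorings among 3^14, |V(-1)| = 9: tricolorable
why: w = +6 shifts under R1 moves; the (-A^3)^(-6) factor cancels that in V


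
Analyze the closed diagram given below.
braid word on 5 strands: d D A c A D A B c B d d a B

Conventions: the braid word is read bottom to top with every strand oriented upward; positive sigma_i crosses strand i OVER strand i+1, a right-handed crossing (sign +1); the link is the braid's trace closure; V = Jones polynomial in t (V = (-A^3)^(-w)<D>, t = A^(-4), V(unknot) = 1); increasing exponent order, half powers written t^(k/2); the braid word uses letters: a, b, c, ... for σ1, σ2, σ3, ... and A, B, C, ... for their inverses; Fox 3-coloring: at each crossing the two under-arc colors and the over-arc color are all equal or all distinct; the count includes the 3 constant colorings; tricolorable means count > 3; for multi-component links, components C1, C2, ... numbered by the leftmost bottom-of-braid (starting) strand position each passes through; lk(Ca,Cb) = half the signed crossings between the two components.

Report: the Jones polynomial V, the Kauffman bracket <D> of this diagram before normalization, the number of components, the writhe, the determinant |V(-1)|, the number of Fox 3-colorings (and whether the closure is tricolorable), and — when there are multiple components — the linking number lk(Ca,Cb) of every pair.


V = t^-7 - 3t^-6 + 5t^-5 - 7t^-4 + 9t^-3 - 9t^-2 + 8t^-1 - 6 + 4t - 2t^2 + t^3
<D> = A^-18 - 2A^-14 + 4A^-10 - 6A^-6 + 8A^-2 - 9A^2 + 9A^6 - 7A^10 + 5A^14 - 3A^18 + A^22 (w = -2)
1 component over 14 crossings, w = -2
3 Fox colorings among 3^14, |V(-1)| = 55: not tricolorable
why: the word shrinks to σ1⁻¹ σ3 σ1⁻¹ σ4⁻¹ σ1⁻¹ σ2⁻¹ σ3 σ2⁻¹ σ4 σ4 σ1 σ2⁻¹ after cancelling
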